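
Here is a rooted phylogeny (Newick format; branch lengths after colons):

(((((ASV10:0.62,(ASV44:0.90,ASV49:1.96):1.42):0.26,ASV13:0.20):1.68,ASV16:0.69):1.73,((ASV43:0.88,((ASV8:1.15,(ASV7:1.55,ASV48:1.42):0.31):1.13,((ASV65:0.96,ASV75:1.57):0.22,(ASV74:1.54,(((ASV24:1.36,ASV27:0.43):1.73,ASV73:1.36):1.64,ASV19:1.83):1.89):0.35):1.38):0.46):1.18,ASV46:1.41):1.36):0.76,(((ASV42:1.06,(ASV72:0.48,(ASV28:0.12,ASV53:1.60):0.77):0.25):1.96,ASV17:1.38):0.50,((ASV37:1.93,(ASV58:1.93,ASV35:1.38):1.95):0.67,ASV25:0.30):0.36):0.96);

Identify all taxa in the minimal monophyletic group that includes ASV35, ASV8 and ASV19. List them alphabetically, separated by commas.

ASV10, ASV13, ASV16, ASV17, ASV19, ASV24, ASV25, ASV27, ASV28, ASV35, ASV37, ASV42, ASV43, ASV44, ASV46, ASV48, ASV49, ASV53, ASV58, ASV65, ASV7, ASV72, ASV73, ASV74, ASV75, ASV8

Tracing ASV35: it sits inside (ASV58,ASV35).
Tracing ASV8: it sits inside (ASV8,(ASV7,ASV48)).
Tracing ASV19: it sits inside (((ASV24,ASV27),ASV73),ASV19).
The smallest clade enclosing all 3 is the whole tree (their MRCA is the root), so the answer is all 26 tips in alphabetical order.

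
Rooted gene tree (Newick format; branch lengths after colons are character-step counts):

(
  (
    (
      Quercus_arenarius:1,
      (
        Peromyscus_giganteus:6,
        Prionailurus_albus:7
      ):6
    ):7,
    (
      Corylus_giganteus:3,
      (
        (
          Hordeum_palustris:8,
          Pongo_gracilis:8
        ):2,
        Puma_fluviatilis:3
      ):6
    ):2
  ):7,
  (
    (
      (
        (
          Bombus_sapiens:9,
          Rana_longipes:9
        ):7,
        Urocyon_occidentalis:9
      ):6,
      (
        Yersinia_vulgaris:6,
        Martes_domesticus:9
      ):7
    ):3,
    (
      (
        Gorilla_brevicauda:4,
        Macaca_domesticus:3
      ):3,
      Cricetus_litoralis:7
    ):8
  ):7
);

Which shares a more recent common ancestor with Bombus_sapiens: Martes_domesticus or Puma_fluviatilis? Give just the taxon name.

The MRCA of Bombus_sapiens and Martes_domesticus subtends (((Bombus_sapiens,Rana_longipes),Urocyon_occidentalis),(Yersinia_vulgaris,Martes_domesticus)) (5 taxa).
The MRCA of Bombus_sapiens and Puma_fluviatilis is the root, subtending the entire tree (15 taxa).
The first is nested inside the second, so Bombus_sapiens shares a more recent common ancestor with Martes_domesticus.

Martes_domesticus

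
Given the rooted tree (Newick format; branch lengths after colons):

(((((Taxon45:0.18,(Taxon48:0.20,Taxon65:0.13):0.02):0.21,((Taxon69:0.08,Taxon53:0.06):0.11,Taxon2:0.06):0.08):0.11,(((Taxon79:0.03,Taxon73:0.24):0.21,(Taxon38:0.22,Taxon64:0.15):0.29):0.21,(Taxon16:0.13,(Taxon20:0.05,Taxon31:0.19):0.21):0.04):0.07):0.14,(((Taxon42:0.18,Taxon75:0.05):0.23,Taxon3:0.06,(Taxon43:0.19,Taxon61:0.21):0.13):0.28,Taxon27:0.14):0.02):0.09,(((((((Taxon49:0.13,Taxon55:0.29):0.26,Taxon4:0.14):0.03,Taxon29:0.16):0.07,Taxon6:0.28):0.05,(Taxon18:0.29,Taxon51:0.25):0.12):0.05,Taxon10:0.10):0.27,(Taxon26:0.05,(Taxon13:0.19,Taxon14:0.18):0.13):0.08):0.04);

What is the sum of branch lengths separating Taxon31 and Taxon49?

1.64

The path runs Taxon31 → … → MRCA → … → Taxon49; the MRCA is the root of the tree.
Branch lengths along that path: 0.19 + 0.21 + 0.04 + 0.07 + 0.14 + 0.09 + 0.04 + 0.27 + 0.05 + 0.05 + 0.07 + 0.03 + 0.26 + 0.13 = 1.64.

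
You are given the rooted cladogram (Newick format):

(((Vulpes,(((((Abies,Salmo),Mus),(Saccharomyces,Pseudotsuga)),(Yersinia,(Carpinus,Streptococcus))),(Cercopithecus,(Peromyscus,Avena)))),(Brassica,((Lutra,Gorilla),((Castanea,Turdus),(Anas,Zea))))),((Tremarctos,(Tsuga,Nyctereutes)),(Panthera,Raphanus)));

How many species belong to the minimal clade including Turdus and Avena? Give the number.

The MRCA of Turdus and Avena is the node subtending ((Vulpes,(((((Abies,Salmo),Mus),(Saccharomyces,Pseudotsuga)),(Yersinia,(Carpinus,Streptococcus))),(Cercopithecus,(Peromyscus,Avena)))),(Brassica,((Lutra,Gorilla),((Castanea,Turdus),(Anas,Zea))))).
That clade contains 19 terminal taxa: Abies, Anas, Avena, Brassica, Carpinus, Castanea, Cercopithecus, Gorilla, Lutra, Mus, Peromyscus, Pseudotsuga, Saccharomyces, Salmo, Streptococcus, Turdus, Vulpes, Yersinia, Zea.

19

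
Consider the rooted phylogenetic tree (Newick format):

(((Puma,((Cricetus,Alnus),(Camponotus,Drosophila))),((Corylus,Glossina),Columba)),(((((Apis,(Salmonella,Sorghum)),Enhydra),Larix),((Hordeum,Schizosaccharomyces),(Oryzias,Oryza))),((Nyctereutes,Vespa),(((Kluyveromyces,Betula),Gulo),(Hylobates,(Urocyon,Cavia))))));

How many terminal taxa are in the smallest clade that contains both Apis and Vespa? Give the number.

17

The MRCA of Apis and Vespa is the node subtending (((((Apis,(Salmonella,Sorghum)),Enhydra),Larix),((Hordeum,Schizosaccharomyces),(Oryzias,Oryza))),((Nyctereutes,Vespa),(((Kluyveromyces,Betula),Gulo),(Hylobates,(Urocyon,Cavia))))).
That clade contains 17 terminal taxa: Apis, Betula, Cavia, Enhydra, Gulo, Hordeum, Hylobates, Kluyveromyces, Larix, Nyctereutes, Oryza, Oryzias, Salmonella, Schizosaccharomyces, Sorghum, Urocyon, Vespa.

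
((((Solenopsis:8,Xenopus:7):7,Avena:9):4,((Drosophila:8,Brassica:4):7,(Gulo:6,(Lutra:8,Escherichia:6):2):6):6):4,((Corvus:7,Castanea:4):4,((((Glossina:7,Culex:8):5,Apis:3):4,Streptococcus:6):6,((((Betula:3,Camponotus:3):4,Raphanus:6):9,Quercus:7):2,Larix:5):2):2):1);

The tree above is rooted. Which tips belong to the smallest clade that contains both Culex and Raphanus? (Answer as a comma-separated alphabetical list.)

Tracing Culex: it sits inside (Glossina,Culex).
Tracing Raphanus: it sits inside ((Betula,Camponotus),Raphanus).
The smallest clade enclosing both is ((((Glossina,Culex),Apis),Streptococcus),((((Betula,Camponotus),Raphanus),Quercus),Larix)); the answer is its 9 terminal taxa in alphabetical order.

Apis, Betula, Camponotus, Culex, Glossina, Larix, Quercus, Raphanus, Streptococcus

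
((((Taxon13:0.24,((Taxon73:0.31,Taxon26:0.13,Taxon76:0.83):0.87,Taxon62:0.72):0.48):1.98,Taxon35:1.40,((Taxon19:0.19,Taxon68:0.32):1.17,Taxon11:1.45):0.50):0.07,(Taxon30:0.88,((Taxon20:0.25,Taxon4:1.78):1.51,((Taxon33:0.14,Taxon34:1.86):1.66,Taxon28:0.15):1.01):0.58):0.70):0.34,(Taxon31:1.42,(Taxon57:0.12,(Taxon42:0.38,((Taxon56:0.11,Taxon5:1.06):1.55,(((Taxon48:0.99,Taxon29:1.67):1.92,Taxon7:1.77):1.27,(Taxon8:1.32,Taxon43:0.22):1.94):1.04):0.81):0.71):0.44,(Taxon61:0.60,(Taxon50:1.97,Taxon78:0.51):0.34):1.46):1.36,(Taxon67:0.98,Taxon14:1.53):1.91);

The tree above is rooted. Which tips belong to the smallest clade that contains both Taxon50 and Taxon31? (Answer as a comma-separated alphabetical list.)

Tracing Taxon50: it sits inside (Taxon50,Taxon78).
Tracing Taxon31: it sits inside (Taxon31,(Taxon57,(Taxon42,((Taxon56,Taxon5),(((Taxon48,Taxon29),Taxon7),(Taxon8,Taxon43))))),(Taxon61,(Taxon50,Taxon78))).
The smallest clade enclosing both is (Taxon31,(Taxon57,(Taxon42,((Taxon56,Taxon5),(((Taxon48,Taxon29),Taxon7),(Taxon8,Taxon43))))),(Taxon61,(Taxon50,Taxon78))); the answer is its 13 terminal taxa in alphabetical order.

Taxon29, Taxon31, Taxon42, Taxon43, Taxon48, Taxon5, Taxon50, Taxon56, Taxon57, Taxon61, Taxon7, Taxon78, Taxon8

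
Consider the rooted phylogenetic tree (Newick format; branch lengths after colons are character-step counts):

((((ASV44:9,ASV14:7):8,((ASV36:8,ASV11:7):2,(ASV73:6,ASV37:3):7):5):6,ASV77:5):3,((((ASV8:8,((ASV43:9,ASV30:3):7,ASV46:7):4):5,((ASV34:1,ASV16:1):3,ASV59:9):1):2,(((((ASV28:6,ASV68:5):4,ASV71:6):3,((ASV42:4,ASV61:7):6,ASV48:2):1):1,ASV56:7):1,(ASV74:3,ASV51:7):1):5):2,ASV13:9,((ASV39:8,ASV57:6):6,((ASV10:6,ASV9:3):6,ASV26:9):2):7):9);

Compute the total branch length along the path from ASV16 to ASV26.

27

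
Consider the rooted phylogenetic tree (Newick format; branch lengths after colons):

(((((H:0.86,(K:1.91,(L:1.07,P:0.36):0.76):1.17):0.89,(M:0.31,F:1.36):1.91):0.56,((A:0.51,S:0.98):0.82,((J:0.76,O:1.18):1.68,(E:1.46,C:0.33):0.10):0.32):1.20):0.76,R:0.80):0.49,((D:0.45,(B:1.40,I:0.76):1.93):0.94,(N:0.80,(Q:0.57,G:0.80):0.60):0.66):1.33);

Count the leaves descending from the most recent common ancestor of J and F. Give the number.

12

The MRCA of J and F is the node subtending (((H,(K,(L,P))),(M,F)),((A,S),((J,O),(E,C)))).
That clade contains 12 terminal taxa: A, C, E, F, H, J, K, L, M, O, P, S.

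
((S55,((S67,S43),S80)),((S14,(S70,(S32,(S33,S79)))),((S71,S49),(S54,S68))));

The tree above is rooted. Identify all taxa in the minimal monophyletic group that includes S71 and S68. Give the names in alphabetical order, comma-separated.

S49, S54, S68, S71

Tracing S71: it sits inside (S71,S49).
Tracing S68: it sits inside (S54,S68).
The smallest clade enclosing both is ((S71,S49),(S54,S68)); the answer is its 4 terminal taxa in alphabetical order.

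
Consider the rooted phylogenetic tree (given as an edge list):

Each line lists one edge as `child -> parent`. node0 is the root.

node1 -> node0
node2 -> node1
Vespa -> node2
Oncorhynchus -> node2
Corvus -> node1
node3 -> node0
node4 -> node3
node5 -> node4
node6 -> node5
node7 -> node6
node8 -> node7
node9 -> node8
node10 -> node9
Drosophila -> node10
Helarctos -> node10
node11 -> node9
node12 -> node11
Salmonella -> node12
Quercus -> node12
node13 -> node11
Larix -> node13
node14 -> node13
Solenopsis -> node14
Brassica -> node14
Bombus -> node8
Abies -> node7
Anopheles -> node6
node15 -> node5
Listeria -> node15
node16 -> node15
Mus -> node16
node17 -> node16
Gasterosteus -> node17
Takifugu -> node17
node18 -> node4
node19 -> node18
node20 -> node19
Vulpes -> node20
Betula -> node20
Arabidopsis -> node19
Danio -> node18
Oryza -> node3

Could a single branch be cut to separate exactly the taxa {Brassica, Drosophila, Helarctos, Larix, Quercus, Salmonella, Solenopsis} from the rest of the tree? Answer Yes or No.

The most recent common ancestor of these taxa subtends ((Drosophila,Helarctos),((Salmonella,Quercus),(Larix,(Solenopsis,Brassica)))).
That clade has exactly 7 tips — every listed taxon and nothing else — so the group is monophyletic.

Yes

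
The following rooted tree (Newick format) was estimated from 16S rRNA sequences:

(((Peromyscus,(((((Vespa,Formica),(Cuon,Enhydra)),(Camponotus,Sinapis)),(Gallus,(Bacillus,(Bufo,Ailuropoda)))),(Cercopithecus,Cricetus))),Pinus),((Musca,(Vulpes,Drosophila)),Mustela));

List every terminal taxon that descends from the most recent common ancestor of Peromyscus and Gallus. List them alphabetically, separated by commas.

Tracing Peromyscus: it sits inside (Peromyscus,(((((Vespa,Formica),(Cuon,Enhydra)),(Camponotus,Sinapis)),(Gallus,(Bacillus,(Bufo,Ailuropoda)))),(Cercopithecus,Cricetus))).
Tracing Gallus: it sits inside (Gallus,(Bacillus,(Bufo,Ailuropoda))).
The smallest clade enclosing both is (Peromyscus,(((((Vespa,Formica),(Cuon,Enhydra)),(Camponotus,Sinapis)),(Gallus,(Bacillus,(Bufo,Ailuropoda)))),(Cercopithecus,Cricetus))); the answer is its 13 terminal taxa in alphabetical order.

Ailuropoda, Bacillus, Bufo, Camponotus, Cercopithecus, Cricetus, Cuon, Enhydra, Formica, Gallus, Peromyscus, Sinapis, Vespa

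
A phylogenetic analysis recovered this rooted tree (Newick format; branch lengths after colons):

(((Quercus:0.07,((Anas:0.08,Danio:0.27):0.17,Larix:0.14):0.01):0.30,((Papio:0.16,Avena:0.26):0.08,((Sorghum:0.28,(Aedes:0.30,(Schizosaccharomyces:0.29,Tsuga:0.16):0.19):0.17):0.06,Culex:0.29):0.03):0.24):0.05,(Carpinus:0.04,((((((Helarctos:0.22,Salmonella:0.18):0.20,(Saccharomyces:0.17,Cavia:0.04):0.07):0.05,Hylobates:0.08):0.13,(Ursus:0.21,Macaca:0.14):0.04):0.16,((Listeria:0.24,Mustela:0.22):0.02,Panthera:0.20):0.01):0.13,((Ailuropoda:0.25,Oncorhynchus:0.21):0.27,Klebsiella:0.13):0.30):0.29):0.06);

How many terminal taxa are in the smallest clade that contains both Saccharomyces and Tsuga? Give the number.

25

The MRCA of Saccharomyces and Tsuga is the root, so the clade is the entire tree.
That clade contains 25 terminal taxa: Aedes, Ailuropoda, Anas, Avena, Carpinus, Cavia, Culex, Danio, Helarctos, Hylobates, Klebsiella, Larix, Listeria, Macaca, Mustela, Oncorhynchus, Panthera, Papio, Quercus, Saccharomyces, Salmonella, Schizosaccharomyces, Sorghum, Tsuga, Ursus.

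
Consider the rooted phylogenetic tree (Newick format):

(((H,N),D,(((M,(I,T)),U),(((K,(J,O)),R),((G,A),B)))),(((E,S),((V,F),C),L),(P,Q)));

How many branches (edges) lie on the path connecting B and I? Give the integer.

7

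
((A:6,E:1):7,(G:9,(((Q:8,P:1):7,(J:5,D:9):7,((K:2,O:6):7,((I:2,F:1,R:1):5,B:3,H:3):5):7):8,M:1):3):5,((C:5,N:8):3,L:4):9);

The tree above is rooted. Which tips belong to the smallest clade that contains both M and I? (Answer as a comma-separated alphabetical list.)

B, D, F, H, I, J, K, M, O, P, Q, R

Tracing M: it sits inside (((Q,P),(J,D),((K,O),((I,F,R),B,H))),M).
Tracing I: it sits inside (I,F,R).
The smallest clade enclosing both is (((Q,P),(J,D),((K,O),((I,F,R),B,H))),M); the answer is its 12 terminal taxa in alphabetical order.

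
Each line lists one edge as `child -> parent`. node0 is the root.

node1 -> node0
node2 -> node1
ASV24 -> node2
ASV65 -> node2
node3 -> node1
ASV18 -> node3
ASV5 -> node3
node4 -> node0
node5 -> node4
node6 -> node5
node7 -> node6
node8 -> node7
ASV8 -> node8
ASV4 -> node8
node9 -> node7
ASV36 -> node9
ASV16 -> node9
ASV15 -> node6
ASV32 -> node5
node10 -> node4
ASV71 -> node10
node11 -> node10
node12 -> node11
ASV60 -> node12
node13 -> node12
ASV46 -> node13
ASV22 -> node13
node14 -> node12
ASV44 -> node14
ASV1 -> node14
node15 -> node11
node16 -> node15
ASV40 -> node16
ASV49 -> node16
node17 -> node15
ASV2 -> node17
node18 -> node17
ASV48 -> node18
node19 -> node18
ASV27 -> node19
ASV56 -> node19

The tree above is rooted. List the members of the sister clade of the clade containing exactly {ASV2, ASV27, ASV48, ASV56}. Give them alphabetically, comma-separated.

ASV40, ASV49

The clade containing exactly {ASV2, ASV27, ASV48, ASV56} attaches to the tree at the node subtending ((ASV40,ASV49),(ASV2,(ASV48,(ASV27,ASV56)))).
The other lineage descending from that same node — the sister group — is (ASV40,ASV49); its 2 tips in alphabetical order are the answer.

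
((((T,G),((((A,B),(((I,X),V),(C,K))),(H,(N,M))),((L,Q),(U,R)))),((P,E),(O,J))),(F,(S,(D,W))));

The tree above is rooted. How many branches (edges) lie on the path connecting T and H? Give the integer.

The MRCA of T and H is the node subtending ((T,G),((((A,B),(((I,X),V),(C,K))),(H,(N,M))),((L,Q),(U,R)))).
From T up to that node: 2 branches. From H up to the same node: 4 branches. Total: 2 + 4 = 6.

6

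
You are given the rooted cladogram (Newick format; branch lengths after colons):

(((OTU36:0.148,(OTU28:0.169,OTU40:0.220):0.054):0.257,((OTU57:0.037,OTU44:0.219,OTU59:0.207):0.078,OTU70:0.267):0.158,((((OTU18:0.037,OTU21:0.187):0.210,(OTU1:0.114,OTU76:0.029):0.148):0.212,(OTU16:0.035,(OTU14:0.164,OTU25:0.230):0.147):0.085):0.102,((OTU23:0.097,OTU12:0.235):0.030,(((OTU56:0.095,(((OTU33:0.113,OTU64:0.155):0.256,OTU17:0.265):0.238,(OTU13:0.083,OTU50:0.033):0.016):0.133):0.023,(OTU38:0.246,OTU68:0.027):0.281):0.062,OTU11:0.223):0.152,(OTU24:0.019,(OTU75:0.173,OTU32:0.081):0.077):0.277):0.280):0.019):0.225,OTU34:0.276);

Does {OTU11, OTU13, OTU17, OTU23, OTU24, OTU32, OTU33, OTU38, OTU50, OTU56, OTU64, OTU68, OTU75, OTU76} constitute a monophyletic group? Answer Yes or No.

No

The MRCA of the listed taxa subtends ((((OTU18,OTU21),(OTU1,OTU76)),(OTU16,(OTU14,OTU25))),((OTU23,OTU12),(((OTU56,(((OTU33,OTU64),OTU17),(OTU13,OTU50))),(OTU38,OTU68)),OTU11),(OTU24,(OTU75,OTU32)))).
That clade also contains OTU1, OTU12, OTU14, OTU16, OTU18, OTU21, OTU25, which are not in the proposed group, so the group is not monophyletic.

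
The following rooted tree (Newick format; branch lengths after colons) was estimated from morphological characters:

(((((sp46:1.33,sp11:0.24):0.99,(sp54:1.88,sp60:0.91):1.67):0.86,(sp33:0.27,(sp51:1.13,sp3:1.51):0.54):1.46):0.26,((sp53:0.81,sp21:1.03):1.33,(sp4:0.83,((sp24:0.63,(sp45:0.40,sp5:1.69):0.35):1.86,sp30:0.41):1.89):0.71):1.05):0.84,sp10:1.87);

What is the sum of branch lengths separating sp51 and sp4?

5.98

The path runs sp51 → … → MRCA → … → sp4; the MRCA is the node subtending ((((sp46,sp11),(sp54,sp60)),(sp33,(sp51,sp3))),((sp53,sp21),(sp4,((sp24,(sp45,sp5)),sp30)))).
Branch lengths along that path: 1.13 + 0.54 + 1.46 + 0.26 + 1.05 + 0.71 + 0.83 = 5.98.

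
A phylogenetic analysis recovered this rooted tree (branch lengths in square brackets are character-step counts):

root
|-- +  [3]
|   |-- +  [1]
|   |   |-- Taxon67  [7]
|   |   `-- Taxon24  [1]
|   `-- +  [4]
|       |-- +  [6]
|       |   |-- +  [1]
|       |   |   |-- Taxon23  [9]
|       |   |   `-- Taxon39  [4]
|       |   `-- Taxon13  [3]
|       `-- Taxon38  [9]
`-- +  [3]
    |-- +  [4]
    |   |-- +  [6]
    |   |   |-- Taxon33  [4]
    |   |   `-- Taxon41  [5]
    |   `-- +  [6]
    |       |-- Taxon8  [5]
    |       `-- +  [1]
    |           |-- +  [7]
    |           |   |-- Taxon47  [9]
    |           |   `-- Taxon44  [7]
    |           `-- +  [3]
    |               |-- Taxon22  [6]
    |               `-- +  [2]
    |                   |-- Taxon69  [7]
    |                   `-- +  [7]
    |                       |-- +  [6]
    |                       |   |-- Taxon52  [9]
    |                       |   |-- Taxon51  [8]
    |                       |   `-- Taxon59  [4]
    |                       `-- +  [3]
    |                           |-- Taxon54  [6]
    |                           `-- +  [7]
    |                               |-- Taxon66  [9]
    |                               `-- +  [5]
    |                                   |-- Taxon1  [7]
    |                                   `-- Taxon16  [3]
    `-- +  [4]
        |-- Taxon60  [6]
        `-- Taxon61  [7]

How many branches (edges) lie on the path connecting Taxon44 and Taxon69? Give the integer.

5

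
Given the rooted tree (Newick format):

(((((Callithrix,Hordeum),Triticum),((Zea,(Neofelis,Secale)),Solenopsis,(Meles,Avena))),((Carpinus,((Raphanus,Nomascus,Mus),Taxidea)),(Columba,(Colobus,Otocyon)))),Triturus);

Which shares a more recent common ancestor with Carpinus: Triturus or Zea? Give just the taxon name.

The MRCA of Carpinus and Zea subtends ((((Callithrix,Hordeum),Triticum),((Zea,(Neofelis,Secale)),Solenopsis,(Meles,Avena))),((Carpinus,((Raphanus,Nomascus,Mus),Taxidea)),(Columba,(Colobus,Otocyon)))) (17 taxa).
The MRCA of Carpinus and Triturus is the root, subtending the entire tree (18 taxa).
The first is nested inside the second, so Carpinus shares a more recent common ancestor with Zea.

Zea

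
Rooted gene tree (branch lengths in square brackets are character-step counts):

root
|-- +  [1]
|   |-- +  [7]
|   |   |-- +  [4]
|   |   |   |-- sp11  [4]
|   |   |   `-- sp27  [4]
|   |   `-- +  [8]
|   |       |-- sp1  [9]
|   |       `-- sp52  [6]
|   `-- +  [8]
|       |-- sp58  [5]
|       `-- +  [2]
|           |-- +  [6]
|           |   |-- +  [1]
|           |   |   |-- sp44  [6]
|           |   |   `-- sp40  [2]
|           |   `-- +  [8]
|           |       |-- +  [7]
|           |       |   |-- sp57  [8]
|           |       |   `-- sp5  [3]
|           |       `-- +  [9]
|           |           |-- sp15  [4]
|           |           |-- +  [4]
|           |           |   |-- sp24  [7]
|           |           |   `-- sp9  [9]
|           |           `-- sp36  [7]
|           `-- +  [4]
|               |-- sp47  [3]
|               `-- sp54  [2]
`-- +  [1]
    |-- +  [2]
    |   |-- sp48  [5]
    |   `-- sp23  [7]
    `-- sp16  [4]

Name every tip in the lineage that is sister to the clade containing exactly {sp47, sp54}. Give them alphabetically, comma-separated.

sp15, sp24, sp36, sp40, sp44, sp5, sp57, sp9

The clade containing exactly {sp47, sp54} attaches to the tree at the node subtending (((sp44,sp40),((sp57,sp5),(sp15,(sp24,sp9),sp36))),(sp47,sp54)).
The other lineage descending from that same node — the sister group — is ((sp44,sp40),((sp57,sp5),(sp15,(sp24,sp9),sp36))); its 8 tips in alphabetical order are the answer.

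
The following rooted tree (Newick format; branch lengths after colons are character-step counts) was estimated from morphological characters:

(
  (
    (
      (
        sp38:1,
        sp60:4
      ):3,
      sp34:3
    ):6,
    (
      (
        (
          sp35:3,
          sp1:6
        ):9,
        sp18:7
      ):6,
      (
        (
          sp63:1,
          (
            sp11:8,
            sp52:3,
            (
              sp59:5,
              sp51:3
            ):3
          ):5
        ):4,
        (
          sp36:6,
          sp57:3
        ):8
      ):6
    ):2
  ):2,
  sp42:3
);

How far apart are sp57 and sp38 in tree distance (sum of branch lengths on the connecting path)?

29

The path runs sp57 → … → MRCA → … → sp38; the MRCA is the node subtending (((sp38,sp60),sp34),(((sp35,sp1),sp18),((sp63,(sp11,sp52,(sp59,sp51))),(sp36,sp57)))).
Branch lengths along that path: 3 + 8 + 6 + 2 + 6 + 3 + 1 = 29.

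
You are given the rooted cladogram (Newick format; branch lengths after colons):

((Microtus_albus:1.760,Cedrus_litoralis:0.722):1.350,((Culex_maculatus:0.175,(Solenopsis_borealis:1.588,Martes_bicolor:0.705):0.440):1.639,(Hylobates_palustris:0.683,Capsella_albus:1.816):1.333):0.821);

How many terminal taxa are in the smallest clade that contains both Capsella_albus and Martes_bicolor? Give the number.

5

The MRCA of Capsella_albus and Martes_bicolor is the node subtending ((Culex_maculatus,(Solenopsis_borealis,Martes_bicolor)),(Hylobates_palustris,Capsella_albus)).
That clade contains 5 terminal taxa: Capsella_albus, Culex_maculatus, Hylobates_palustris, Martes_bicolor, Solenopsis_borealis.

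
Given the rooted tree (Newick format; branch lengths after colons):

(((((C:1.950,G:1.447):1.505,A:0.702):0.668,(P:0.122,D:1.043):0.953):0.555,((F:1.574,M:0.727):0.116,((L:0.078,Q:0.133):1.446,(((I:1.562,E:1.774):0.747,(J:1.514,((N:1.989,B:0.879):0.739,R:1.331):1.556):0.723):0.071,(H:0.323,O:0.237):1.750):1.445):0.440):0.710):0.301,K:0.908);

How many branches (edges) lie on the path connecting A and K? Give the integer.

5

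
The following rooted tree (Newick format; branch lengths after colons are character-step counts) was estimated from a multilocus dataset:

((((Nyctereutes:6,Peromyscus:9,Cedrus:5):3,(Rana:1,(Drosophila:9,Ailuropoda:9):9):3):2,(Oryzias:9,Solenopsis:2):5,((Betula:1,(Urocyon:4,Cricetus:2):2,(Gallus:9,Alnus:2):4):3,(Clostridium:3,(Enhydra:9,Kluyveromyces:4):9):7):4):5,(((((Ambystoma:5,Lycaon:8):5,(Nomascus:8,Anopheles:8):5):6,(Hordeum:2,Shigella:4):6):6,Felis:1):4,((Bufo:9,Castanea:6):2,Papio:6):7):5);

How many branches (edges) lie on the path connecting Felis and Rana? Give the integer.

7

The MRCA of Felis and Rana is the root of the tree.
From Felis up to that node: 3 branches. From Rana up to the same node: 4 branches. Total: 3 + 4 = 7.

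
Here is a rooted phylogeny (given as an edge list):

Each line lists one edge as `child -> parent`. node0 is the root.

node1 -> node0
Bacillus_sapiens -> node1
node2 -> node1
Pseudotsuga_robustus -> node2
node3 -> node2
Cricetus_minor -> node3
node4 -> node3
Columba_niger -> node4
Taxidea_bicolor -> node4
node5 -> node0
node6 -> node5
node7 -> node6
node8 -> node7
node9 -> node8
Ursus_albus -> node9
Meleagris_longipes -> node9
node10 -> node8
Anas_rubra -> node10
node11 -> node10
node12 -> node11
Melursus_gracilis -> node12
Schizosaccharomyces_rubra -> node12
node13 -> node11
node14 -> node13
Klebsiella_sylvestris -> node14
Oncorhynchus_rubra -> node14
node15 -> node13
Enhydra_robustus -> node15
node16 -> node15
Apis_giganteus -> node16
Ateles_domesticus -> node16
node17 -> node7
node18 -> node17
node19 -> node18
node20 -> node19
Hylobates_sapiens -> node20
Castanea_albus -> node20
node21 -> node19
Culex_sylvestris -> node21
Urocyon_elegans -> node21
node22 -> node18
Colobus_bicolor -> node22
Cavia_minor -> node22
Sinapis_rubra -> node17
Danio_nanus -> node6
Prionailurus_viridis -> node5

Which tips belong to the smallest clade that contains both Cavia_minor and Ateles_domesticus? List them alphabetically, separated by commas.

Tracing Cavia_minor: it sits inside (Colobus_bicolor,Cavia_minor).
Tracing Ateles_domesticus: it sits inside (Apis_giganteus,Ateles_domesticus).
The smallest clade enclosing both is (((Ursus_albus,Meleagris_longipes),(Anas_rubra,((Melursus_gracilis,Schizosaccharomyces_rubra),((Klebsiella_sylvestris,Oncorhynchus_rubra),(Enhydra_robustus,(Apis_giganteus,Ateles_domesticus)))))),((((Hylobates_sapiens,Castanea_albus),(Culex_sylvestris,Urocyon_elegans)),(Colobus_bicolor,Cavia_minor)),Sinapis_rubra)); the answer is its 17 terminal taxa in alphabetical order.

Anas_rubra, Apis_giganteus, Ateles_domesticus, Castanea_albus, Cavia_minor, Colobus_bicolor, Culex_sylvestris, Enhydra_robustus, Hylobates_sapiens, Klebsiella_sylvestris, Meleagris_longipes, Melursus_gracilis, Oncorhynchus_rubra, Schizosaccharomyces_rubra, Sinapis_rubra, Urocyon_elegans, Ursus_albus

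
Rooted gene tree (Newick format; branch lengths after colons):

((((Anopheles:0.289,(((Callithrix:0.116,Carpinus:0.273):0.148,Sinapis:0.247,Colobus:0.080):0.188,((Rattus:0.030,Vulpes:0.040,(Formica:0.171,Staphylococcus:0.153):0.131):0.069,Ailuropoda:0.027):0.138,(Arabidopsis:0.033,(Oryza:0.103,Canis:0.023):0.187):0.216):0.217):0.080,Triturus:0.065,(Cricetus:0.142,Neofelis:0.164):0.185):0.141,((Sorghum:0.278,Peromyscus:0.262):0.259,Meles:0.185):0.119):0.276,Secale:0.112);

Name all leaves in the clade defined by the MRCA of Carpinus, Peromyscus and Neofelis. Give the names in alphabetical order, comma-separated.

Ailuropoda, Anopheles, Arabidopsis, Callithrix, Canis, Carpinus, Colobus, Cricetus, Formica, Meles, Neofelis, Oryza, Peromyscus, Rattus, Sinapis, Sorghum, Staphylococcus, Triturus, Vulpes

Tracing Carpinus: it sits inside (Callithrix,Carpinus).
Tracing Peromyscus: it sits inside (Sorghum,Peromyscus).
Tracing Neofelis: it sits inside (Cricetus,Neofelis).
The smallest clade enclosing all 3 is (((Anopheles,(((Callithrix,Carpinus),Sinapis,Colobus),((Rattus,Vulpes,(Formica,Staphylococcus)),Ailuropoda),(Arabidopsis,(Oryza,Canis)))),Triturus,(Cricetus,Neofelis)),((Sorghum,Peromyscus),Meles)); the answer is its 19 terminal taxa in alphabetical order.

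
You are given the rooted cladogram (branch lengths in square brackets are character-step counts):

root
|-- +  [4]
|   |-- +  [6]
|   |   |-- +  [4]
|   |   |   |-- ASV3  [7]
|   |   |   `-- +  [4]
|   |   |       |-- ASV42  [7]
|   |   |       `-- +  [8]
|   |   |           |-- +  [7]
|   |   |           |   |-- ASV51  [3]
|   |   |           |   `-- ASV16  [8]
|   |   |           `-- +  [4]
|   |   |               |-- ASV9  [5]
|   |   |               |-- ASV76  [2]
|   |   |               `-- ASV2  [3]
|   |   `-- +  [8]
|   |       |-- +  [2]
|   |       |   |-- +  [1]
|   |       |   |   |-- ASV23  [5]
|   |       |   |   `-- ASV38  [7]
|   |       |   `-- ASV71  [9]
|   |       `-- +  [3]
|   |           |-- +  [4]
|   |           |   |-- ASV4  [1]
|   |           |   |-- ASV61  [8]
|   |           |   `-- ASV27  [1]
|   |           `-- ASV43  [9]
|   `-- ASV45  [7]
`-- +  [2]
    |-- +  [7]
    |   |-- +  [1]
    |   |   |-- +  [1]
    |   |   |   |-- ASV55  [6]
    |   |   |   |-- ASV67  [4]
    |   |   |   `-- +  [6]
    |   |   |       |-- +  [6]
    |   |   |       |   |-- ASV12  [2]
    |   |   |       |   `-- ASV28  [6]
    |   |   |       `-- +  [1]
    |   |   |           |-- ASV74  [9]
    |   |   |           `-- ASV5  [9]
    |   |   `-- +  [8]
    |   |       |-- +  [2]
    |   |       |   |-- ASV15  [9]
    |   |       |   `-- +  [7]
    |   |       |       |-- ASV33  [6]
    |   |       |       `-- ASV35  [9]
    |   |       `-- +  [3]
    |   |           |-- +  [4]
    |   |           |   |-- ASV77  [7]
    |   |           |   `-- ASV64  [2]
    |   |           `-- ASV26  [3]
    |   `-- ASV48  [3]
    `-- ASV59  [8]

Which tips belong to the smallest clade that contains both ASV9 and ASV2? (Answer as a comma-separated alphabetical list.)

Tracing ASV9: it sits inside (ASV9,ASV76,ASV2).
Tracing ASV2: it sits inside (ASV9,ASV76,ASV2).
The smallest clade enclosing both is (ASV9,ASV76,ASV2); the answer is its 3 terminal taxa in alphabetical order.

ASV2, ASV76, ASV9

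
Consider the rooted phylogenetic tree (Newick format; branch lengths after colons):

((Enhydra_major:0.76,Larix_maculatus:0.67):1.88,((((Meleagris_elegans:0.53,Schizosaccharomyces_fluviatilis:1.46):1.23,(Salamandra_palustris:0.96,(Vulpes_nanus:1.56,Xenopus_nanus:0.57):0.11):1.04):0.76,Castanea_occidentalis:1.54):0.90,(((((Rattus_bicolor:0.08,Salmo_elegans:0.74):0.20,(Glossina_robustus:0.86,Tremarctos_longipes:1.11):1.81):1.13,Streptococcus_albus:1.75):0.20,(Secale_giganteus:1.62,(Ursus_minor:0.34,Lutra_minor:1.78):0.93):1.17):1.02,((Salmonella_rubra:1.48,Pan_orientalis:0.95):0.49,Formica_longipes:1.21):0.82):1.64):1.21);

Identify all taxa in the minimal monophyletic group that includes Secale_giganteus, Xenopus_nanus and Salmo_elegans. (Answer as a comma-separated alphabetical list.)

Castanea_occidentalis, Formica_longipes, Glossina_robustus, Lutra_minor, Meleagris_elegans, Pan_orientalis, Rattus_bicolor, Salamandra_palustris, Salmo_elegans, Salmonella_rubra, Schizosaccharomyces_fluviatilis, Secale_giganteus, Streptococcus_albus, Tremarctos_longipes, Ursus_minor, Vulpes_nanus, Xenopus_nanus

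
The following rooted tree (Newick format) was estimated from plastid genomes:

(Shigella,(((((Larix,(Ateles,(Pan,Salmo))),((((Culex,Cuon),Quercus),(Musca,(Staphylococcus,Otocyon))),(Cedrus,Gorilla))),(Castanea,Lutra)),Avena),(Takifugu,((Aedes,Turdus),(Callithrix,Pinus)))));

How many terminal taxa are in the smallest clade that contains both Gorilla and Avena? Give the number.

The MRCA of Gorilla and Avena is the node subtending ((((Larix,(Ateles,(Pan,Salmo))),((((Culex,Cuon),Quercus),(Musca,(Staphylococcus,Otocyon))),(Cedrus,Gorilla))),(Castanea,Lutra)),Avena).
That clade contains 15 terminal taxa: Ateles, Avena, Castanea, Cedrus, Culex, Cuon, Gorilla, Larix, Lutra, Musca, Otocyon, Pan, Quercus, Salmo, Staphylococcus.

15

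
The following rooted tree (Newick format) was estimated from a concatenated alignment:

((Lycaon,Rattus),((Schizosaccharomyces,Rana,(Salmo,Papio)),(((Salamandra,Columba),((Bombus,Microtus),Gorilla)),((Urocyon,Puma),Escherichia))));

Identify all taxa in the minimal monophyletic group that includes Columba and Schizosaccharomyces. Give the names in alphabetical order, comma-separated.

Bombus, Columba, Escherichia, Gorilla, Microtus, Papio, Puma, Rana, Salamandra, Salmo, Schizosaccharomyces, Urocyon

Tracing Columba: it sits inside (Salamandra,Columba).
Tracing Schizosaccharomyces: it sits inside (Schizosaccharomyces,Rana,(Salmo,Papio)).
The smallest clade enclosing both is ((Schizosaccharomyces,Rana,(Salmo,Papio)),(((Salamandra,Columba),((Bombus,Microtus),Gorilla)),((Urocyon,Puma),Escherichia))); the answer is its 12 terminal taxa in alphabetical order.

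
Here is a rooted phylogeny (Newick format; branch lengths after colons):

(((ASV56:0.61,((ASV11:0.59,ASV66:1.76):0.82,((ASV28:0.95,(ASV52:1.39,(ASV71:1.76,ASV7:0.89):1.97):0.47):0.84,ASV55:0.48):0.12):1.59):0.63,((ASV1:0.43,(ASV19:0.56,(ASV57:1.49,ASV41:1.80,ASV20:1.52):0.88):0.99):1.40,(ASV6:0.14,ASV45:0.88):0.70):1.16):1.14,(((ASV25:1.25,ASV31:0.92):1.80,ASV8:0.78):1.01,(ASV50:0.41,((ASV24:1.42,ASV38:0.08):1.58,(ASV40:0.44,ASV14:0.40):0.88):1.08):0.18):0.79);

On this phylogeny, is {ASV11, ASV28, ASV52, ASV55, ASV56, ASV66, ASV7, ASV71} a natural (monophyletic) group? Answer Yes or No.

Yes

The most recent common ancestor of these taxa subtends (ASV56,((ASV11,ASV66),((ASV28,(ASV52,(ASV71,ASV7))),ASV55))).
That clade has exactly 8 tips — every listed taxon and nothing else — so the group is monophyletic.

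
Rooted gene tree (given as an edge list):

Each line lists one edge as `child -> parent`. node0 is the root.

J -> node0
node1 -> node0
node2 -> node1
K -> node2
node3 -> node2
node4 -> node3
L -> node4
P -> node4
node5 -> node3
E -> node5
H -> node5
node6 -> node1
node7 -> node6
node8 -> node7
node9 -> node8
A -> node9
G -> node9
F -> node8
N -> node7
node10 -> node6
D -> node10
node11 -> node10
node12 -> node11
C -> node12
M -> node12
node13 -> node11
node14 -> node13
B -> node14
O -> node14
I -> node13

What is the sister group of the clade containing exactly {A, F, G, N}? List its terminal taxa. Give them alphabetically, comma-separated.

B, C, D, I, M, O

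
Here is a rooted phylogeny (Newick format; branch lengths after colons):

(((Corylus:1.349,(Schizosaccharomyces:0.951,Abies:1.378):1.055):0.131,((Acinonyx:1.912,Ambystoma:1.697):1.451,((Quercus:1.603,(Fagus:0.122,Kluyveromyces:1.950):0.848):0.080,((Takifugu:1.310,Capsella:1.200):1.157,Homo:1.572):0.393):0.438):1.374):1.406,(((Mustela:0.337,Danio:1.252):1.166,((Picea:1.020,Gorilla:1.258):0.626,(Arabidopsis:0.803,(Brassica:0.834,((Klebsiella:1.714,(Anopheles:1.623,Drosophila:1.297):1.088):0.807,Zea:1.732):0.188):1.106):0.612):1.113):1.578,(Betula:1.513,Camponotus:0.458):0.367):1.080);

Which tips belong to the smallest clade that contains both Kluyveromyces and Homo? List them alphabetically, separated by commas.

Tracing Kluyveromyces: it sits inside (Fagus,Kluyveromyces).
Tracing Homo: it sits inside ((Takifugu,Capsella),Homo).
The smallest clade enclosing both is ((Quercus,(Fagus,Kluyveromyces)),((Takifugu,Capsella),Homo)); the answer is its 6 terminal taxa in alphabetical order.

Capsella, Fagus, Homo, Kluyveromyces, Quercus, Takifugu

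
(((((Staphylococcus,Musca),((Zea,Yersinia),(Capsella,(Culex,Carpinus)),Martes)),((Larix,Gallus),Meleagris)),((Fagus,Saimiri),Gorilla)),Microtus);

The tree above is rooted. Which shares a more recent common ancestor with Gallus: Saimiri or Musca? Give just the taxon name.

Musca

The MRCA of Gallus and Musca subtends (((Staphylococcus,Musca),((Zea,Yersinia),(Capsella,(Culex,Carpinus)),Martes)),((Larix,Gallus),Meleagris)) (11 taxa).
The MRCA of Gallus and Saimiri subtends ((((Staphylococcus,Musca),((Zea,Yersinia),(Capsella,(Culex,Carpinus)),Martes)),((Larix,Gallus),Meleagris)),((Fagus,Saimiri),Gorilla)) (14 taxa).
The first is nested inside the second, so Gallus shares a more recent common ancestor with Musca.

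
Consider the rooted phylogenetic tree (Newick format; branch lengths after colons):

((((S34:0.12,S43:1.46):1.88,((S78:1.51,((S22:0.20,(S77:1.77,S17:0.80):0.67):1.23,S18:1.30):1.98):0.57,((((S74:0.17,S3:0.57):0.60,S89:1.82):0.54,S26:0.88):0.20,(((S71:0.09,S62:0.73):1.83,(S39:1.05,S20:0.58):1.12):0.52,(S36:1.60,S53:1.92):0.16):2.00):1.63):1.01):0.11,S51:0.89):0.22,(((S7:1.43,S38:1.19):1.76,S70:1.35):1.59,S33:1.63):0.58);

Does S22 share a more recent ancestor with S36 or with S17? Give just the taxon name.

The MRCA of S22 and S17 subtends (S22,(S77,S17)) (3 taxa).
The MRCA of S22 and S36 subtends ((S78,((S22,(S77,S17)),S18)),((((S74,S3),S89),S26),(((S71,S62),(S39,S20)),(S36,S53)))) (15 taxa).
The first is nested inside the second, so S22 shares a more recent common ancestor with S17.

S17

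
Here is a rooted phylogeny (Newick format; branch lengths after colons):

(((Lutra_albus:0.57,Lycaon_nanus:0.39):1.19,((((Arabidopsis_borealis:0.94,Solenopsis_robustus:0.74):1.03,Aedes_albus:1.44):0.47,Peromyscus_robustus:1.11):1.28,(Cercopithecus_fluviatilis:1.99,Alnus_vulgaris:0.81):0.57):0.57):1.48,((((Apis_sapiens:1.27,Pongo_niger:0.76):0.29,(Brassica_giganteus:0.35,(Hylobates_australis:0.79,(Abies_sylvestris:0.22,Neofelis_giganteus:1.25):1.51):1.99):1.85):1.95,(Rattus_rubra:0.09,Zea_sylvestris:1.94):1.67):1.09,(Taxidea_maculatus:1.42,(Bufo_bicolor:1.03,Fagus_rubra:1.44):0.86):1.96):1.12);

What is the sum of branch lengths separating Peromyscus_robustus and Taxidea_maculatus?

The path runs Peromyscus_robustus → … → MRCA → … → Taxidea_maculatus; the MRCA is the root of the tree.
Branch lengths along that path: 1.11 + 1.28 + 0.57 + 1.48 + 1.12 + 1.96 + 1.42 = 8.94.

8.94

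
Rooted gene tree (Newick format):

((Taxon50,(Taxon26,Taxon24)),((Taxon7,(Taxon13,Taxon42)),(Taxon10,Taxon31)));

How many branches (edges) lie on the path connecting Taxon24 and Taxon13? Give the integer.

The MRCA of Taxon24 and Taxon13 is the root of the tree.
From Taxon24 up to that node: 3 branches. From Taxon13 up to the same node: 4 branches. Total: 3 + 4 = 7.

7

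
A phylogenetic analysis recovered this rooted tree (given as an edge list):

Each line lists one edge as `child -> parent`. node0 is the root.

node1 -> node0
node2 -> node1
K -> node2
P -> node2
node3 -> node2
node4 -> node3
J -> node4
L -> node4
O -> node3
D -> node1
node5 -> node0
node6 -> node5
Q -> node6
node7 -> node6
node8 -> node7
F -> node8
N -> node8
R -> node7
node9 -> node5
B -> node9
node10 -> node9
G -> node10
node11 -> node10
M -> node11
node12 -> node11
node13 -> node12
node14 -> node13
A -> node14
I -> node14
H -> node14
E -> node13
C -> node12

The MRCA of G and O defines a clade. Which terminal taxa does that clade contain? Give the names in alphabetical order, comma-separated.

A, B, C, D, E, F, G, H, I, J, K, L, M, N, O, P, Q, R

Tracing G: it sits inside (G,(M,(((A,I,H),E),C))).
Tracing O: it sits inside ((J,L),O).
The smallest clade enclosing both is the whole tree (their MRCA is the root), so the answer is all 18 tips in alphabetical order.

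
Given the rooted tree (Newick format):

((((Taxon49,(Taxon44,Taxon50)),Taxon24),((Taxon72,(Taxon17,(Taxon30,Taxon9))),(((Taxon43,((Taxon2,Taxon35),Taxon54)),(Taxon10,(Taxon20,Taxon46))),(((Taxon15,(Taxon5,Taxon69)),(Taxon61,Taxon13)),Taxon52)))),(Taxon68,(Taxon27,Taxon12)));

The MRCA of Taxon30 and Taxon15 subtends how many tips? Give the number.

17

The MRCA of Taxon30 and Taxon15 is the node subtending ((Taxon72,(Taxon17,(Taxon30,Taxon9))),(((Taxon43,((Taxon2,Taxon35),Taxon54)),(Taxon10,(Taxon20,Taxon46))),(((Taxon15,(Taxon5,Taxon69)),(Taxon61,Taxon13)),Taxon52))).
That clade contains 17 terminal taxa: Taxon10, Taxon13, Taxon15, Taxon17, Taxon2, Taxon20, Taxon30, Taxon35, Taxon43, Taxon46, Taxon5, Taxon52, Taxon54, Taxon61, Taxon69, Taxon72, Taxon9.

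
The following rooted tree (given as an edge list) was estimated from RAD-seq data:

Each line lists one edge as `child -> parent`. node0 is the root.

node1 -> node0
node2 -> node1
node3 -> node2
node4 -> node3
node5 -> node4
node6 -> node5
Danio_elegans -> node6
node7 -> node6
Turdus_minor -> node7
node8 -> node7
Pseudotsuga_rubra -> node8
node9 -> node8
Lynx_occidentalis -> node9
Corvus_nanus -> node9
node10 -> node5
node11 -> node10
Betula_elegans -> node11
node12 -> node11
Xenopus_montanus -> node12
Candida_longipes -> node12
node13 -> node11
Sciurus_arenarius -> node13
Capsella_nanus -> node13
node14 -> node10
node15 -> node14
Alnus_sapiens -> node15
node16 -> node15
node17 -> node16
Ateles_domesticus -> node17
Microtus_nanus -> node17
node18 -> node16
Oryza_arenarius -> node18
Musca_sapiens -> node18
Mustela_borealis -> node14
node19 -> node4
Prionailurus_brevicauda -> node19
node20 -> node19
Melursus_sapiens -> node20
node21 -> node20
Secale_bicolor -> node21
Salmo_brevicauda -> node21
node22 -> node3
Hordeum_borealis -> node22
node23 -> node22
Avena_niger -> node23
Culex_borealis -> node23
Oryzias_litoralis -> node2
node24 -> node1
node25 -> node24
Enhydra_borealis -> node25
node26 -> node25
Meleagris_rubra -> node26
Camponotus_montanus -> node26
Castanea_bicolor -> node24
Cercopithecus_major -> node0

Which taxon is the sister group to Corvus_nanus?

Lynx_occidentalis

Corvus_nanus attaches to the tree at the node subtending (Lynx_occidentalis,Corvus_nanus).
The other lineage descending from that same node — the sister group — is the single tip Lynx_occidentalis.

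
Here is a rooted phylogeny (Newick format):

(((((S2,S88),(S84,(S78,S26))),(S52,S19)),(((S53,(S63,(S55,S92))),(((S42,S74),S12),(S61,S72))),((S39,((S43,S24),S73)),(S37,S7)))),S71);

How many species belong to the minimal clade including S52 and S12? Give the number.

22

The MRCA of S52 and S12 is the node subtending ((((S2,S88),(S84,(S78,S26))),(S52,S19)),(((S53,(S63,(S55,S92))),(((S42,S74),S12),(S61,S72))),((S39,((S43,S24),S73)),(S37,S7)))).
That clade contains 22 terminal taxa: S12, S19, S2, S24, S26, S37, S39, S42, S43, S52, S53, S55, S61, S63, S7, S72, S73, S74, S78, S84, S88, S92.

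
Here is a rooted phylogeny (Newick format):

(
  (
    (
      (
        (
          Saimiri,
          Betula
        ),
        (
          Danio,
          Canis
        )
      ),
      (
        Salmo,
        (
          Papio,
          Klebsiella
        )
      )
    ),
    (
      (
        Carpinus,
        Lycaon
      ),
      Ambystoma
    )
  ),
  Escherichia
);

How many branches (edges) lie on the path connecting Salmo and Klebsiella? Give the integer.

3

The MRCA of Salmo and Klebsiella is the node subtending (Salmo,(Papio,Klebsiella)).
From Salmo up to that node: 1 branch. From Klebsiella up to the same node: 2 branches. Total: 1 + 2 = 3.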